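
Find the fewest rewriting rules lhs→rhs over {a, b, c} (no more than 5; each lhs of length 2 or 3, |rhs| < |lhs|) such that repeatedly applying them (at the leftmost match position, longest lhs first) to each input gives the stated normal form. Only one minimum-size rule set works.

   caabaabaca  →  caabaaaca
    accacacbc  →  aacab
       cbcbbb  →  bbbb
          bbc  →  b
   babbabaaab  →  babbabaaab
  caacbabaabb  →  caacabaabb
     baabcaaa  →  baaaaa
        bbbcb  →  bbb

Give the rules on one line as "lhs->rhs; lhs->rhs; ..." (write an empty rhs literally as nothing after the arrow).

  | caabaabaca => caabaaaca
  | accacacbc => abacacbc => aacacbc => aacacc => aacab
  | cbcbbb => ccbbb => bbbb
  | bbc => b

bac->ac; bc->; cb->c; cc->b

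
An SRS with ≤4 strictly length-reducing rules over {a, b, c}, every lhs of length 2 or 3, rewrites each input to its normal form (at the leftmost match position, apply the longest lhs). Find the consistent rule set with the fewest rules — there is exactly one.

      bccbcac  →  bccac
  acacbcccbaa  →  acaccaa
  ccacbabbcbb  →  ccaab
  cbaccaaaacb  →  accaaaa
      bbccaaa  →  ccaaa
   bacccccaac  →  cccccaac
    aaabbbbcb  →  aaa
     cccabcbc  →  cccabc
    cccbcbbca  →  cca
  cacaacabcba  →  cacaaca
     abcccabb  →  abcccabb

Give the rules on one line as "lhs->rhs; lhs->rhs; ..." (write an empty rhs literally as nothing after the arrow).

ba->; bbc->c; cb->

  | bccbcac => bccac
  | acacbcccbaa => acacccbaa => acaccaa
  | ccacbabbcbb => ccaabbcbb => ccaacbb => ccaab
  | cbaccaaaacb => accaaaacb => accaaaa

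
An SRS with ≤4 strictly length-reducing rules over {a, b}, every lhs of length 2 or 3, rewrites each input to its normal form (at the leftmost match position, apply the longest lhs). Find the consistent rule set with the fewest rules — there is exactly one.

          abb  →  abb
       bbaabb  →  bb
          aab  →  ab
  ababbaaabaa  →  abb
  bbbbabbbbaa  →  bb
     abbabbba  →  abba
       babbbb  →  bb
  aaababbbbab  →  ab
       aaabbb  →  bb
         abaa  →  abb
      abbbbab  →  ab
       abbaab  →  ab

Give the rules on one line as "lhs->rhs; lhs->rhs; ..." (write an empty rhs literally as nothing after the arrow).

  | abb
  | bbaabb => bbabb => bb
  | aab => ab
  | ababbaaabaa => abaaabaa => abbabaa => abaa => abb

aa->b; aab->ab; bab->; bbb->bb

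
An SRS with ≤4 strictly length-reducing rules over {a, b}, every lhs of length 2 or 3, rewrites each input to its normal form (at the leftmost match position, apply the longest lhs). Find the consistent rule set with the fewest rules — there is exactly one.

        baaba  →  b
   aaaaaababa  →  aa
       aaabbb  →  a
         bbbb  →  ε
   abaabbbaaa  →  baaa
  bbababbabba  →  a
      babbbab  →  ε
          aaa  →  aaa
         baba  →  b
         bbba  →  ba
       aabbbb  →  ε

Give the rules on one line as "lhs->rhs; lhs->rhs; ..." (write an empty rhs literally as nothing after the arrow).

ab->; aba->bb; abb->; bb->

  | baaba => babb => b
  | aaaaaababa => aaaaabbba => aaaaba => aaabb => aa
  | aaabbb => aab => a
  | bbbb => bb => ε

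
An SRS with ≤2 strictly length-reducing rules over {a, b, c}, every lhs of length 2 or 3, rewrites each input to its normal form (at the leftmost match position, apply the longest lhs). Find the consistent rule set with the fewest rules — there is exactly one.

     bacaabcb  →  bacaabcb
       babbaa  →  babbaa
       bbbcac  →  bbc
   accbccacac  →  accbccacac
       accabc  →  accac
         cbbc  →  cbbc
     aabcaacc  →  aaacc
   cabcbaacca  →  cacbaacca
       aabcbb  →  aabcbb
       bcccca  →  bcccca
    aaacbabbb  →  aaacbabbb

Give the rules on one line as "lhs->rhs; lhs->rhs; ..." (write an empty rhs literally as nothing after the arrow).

  | bacaabcb
  | babbaa
  | bbbcac => bbc
  | accbccacac

bca->; cab->ca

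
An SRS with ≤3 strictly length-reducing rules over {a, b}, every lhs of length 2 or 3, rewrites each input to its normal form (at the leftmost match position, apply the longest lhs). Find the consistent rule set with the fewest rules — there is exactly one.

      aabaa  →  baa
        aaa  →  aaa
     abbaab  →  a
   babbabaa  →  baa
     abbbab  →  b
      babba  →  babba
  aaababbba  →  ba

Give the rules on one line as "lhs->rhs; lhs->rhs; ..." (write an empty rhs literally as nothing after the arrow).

  | aabaa => baa
  | aaa
  | abbaab => abbb => a
  | babbabaa => babbba => baa

aab->b; aba->b; bbb->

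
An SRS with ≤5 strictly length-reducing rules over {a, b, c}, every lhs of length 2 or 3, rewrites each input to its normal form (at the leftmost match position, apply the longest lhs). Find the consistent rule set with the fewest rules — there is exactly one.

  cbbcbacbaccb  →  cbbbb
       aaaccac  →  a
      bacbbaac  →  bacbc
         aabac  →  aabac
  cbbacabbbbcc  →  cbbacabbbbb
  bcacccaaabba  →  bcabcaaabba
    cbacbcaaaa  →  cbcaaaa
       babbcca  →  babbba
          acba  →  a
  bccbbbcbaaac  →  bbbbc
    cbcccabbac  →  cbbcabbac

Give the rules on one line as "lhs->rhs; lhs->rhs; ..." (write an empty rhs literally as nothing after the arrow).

aac->a; baa->; cba->; cc->b

  | cbbcbacbaccb => cbbcbaccb => cbbccb => cbbbb
  | aaaccac => aacac => aac => a
  | bacbbaac => bacbc
  | aabac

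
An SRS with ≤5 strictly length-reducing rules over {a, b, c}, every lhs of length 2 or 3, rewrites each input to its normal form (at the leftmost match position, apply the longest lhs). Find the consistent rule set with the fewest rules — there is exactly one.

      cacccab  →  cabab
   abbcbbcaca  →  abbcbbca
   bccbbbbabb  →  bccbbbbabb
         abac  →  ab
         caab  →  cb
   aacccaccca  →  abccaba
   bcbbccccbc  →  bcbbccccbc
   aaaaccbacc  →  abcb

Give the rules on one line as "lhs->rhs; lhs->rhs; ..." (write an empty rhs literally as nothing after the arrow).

  | cacccab => caacab => cabab
  | abbcbbcaca => abbcbbca
  | bccbbbbabb
  | abac => ab

aa->; aac->ab; ac->; acc->aa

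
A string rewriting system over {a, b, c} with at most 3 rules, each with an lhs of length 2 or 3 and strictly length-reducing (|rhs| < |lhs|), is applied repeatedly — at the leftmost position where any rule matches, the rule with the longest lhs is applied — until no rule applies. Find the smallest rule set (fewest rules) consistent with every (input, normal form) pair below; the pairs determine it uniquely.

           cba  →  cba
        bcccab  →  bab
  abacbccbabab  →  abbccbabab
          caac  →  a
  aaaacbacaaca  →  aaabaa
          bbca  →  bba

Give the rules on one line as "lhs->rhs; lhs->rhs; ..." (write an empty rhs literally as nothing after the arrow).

ac->; ca->a

  | cba
  | bcccab => bccab => bcab => bab
  | abacbccbabab => abbccbabab
  | caac => aac => a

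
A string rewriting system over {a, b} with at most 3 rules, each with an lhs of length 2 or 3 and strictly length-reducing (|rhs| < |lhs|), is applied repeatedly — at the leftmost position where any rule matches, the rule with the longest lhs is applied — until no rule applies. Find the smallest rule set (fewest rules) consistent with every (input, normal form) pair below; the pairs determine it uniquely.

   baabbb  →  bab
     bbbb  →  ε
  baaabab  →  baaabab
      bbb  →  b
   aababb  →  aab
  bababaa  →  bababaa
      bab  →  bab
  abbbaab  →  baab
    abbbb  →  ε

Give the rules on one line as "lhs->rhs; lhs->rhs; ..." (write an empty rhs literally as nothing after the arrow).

  | baabbb => bab
  | bbbb => bb => ε
  | baaabab
  | bbb => b

abb->; bb->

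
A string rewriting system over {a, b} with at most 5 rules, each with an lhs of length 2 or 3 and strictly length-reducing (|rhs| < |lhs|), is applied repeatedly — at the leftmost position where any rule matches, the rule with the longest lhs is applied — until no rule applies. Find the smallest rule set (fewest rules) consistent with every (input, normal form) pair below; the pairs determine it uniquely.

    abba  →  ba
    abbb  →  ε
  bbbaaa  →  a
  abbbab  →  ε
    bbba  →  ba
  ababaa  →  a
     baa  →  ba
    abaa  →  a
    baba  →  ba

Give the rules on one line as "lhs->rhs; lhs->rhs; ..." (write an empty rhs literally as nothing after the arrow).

  | abba => ba
  | abbb => bb => ε
  | bbbaaa => baaa => bba => a
  | abbbab => bbab => ab => ε

aa->a; aaa->ba; ab->; bb->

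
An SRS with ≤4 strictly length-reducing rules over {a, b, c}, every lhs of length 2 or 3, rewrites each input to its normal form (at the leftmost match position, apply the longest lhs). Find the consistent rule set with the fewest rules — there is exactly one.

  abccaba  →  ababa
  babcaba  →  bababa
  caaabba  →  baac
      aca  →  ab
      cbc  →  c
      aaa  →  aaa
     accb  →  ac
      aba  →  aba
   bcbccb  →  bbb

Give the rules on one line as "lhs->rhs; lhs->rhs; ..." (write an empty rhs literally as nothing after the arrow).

bba->c; bc->b; ca->b; cb->

  | abccaba => abcaba => ababa
  | babcaba => bababa
  | caaabba => baabba => baac
  | aca => ab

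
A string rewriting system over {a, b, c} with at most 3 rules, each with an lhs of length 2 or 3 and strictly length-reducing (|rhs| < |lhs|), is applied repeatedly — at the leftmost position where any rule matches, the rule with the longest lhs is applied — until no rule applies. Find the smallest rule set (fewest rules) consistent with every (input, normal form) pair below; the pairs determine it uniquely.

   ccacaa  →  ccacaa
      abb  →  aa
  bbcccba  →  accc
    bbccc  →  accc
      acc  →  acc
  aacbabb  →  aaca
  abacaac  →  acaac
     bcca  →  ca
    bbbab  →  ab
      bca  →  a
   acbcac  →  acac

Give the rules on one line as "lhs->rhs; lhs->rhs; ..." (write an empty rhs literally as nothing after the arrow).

  | ccacaa
  | abb => aa
  | bbcccba => acccba => accc
  | bbccc => accc

ba->; bb->a; bc->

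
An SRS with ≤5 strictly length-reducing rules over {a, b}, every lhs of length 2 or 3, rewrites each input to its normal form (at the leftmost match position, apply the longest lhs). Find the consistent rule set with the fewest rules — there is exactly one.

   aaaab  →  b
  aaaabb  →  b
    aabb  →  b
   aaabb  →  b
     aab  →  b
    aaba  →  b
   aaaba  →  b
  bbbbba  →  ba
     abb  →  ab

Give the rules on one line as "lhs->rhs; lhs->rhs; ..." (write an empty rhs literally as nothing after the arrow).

  | aaaab => aaab => aab => aa => b
  | aaaabb => aaabb => aabb => aab => aa => b
  | aabb => aab => aa => b
  | aaabb => aabb => aab => aa => b

aa->b; aaa->aa; aab->aa; bb->b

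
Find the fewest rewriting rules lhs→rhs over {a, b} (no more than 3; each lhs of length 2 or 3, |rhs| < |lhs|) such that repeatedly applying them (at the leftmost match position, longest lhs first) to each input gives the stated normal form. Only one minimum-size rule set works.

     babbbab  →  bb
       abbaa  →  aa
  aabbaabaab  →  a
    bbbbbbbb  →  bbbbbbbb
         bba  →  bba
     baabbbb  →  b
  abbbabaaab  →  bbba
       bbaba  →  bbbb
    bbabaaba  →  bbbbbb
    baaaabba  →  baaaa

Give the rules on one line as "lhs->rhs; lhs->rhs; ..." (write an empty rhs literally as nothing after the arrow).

  | babbbab => bbab => bb
  | abbaa => aa
  | aabbaabaab => aaabaab => aabbab => aab => a
  | bbbbbbbb

ab->; aba->bb; abb->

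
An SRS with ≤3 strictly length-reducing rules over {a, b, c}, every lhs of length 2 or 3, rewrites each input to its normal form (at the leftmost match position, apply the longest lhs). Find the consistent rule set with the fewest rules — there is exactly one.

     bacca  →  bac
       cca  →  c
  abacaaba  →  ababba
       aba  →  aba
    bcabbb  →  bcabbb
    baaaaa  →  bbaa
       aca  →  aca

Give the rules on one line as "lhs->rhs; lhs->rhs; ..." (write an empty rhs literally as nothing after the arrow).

aaa->b; caa->b; cca->c

  | bacca => bac
  | cca => c
  | abacaaba => ababba
  | aba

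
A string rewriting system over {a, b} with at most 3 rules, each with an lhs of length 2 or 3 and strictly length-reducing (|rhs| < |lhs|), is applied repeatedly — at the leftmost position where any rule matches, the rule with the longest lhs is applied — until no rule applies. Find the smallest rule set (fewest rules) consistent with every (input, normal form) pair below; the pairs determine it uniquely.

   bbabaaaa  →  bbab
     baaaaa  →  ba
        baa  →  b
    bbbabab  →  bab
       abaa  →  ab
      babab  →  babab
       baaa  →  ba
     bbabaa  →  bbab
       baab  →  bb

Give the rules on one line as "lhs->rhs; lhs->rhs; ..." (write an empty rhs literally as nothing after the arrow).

  | bbabaaaa => bbabaa => bbab
  | baaaaa => baaa => ba
  | baa => b
  | bbbabab => aabab => bab

aa->; bbb->a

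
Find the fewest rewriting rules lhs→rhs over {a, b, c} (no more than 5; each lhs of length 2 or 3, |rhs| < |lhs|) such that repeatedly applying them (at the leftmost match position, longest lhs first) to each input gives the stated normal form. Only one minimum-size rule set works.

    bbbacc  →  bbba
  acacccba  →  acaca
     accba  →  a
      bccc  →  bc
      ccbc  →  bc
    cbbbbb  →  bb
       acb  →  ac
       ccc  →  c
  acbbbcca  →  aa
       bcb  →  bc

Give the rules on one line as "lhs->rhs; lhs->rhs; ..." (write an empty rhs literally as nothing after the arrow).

  | bbbacc => bbba
  | acacccba => acacba => acaca
  | accba => aba => a
  | bccc => bc

ab->; cb->c; cbb->a; cc->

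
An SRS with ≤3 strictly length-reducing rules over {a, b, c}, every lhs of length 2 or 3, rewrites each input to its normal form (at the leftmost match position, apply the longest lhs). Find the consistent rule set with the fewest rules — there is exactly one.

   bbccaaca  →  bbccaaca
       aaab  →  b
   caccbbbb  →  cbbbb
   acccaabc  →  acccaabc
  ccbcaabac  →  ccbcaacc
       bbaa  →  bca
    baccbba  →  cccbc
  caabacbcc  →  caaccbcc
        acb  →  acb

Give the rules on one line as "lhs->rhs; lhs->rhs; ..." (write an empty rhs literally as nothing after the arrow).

aaa->; ba->c; cac->

  | bbccaaca
  | aaab => b
  | caccbbbb => cbbbb
  | acccaabc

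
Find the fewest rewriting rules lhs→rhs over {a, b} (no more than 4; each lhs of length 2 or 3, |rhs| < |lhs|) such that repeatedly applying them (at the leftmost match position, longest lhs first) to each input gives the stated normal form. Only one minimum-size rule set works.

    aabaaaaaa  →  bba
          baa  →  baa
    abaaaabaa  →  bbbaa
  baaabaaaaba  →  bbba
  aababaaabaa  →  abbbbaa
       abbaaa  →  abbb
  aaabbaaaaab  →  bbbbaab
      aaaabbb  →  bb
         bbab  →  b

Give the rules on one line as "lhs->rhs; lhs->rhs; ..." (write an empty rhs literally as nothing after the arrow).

  | aabaaaaaa => abaaaaa => baaaa => bba
  | baa
  | abaaaabaa => baaabaa => bbbaa
  | baaabaaaaba => bbbaaaaba => bbbbaba => bbba

aaa->b; aba->b; bab->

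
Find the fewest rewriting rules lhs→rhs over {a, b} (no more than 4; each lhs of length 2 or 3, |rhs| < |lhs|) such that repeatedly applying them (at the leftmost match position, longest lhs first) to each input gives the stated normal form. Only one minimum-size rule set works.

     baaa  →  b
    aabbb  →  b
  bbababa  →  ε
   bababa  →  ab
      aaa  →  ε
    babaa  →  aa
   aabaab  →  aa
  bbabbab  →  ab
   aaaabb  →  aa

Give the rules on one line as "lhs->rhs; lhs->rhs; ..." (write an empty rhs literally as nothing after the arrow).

aaa->; ba->b; bab->; bb->a

  | baaa => baa => ba => b
  | aabbb => aaab => b
  | bbababa => aababa => aaa => ε
  | bababa => aba => ab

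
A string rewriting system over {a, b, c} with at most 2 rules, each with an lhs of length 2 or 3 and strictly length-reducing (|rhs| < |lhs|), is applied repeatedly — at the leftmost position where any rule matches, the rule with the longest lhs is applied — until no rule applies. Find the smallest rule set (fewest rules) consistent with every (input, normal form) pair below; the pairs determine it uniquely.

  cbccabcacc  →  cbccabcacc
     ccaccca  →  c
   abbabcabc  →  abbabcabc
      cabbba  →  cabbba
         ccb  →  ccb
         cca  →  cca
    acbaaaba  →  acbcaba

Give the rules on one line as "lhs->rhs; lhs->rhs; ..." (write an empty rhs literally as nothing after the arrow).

aa->c; ccc->a

  | cbccabcacc
  | ccaccca => ccaaa => ccca => aa => c
  | abbabcabc
  | cabbba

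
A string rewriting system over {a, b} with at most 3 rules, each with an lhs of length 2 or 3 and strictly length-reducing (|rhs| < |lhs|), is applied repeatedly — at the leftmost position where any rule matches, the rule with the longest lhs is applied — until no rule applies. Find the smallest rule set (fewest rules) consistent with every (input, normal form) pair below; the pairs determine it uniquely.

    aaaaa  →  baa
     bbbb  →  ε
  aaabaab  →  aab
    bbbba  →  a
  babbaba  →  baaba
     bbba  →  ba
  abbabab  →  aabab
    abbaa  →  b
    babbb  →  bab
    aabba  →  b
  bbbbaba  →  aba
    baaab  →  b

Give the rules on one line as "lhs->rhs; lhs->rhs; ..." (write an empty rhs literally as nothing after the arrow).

  | aaaaa => baa
  | bbbb => bb => ε
  | aaabaab => bbaab => aab
  | bbbba => bba => a

aaa->b; bb->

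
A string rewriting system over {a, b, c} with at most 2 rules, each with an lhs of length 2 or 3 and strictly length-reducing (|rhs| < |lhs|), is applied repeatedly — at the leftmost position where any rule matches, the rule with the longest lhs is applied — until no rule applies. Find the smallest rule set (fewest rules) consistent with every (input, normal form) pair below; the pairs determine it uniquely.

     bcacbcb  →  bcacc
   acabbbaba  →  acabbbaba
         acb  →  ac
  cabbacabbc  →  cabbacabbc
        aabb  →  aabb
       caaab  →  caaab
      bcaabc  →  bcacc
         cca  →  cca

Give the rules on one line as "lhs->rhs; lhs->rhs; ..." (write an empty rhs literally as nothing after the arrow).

abc->cc; cb->c

  | bcacbcb => bcaccb => bcacc
  | acabbbaba
  | acb => ac
  | cabbacabbc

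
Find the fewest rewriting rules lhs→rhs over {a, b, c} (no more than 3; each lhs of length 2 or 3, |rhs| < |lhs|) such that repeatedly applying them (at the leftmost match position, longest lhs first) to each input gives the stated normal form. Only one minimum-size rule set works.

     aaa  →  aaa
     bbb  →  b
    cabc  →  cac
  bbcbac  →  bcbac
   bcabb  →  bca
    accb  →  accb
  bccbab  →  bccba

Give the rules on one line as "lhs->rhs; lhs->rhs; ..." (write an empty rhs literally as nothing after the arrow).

ab->a; bb->b

  | aaa
  | bbb => bb => b
  | cabc => cac
  | bbcbac => bcbac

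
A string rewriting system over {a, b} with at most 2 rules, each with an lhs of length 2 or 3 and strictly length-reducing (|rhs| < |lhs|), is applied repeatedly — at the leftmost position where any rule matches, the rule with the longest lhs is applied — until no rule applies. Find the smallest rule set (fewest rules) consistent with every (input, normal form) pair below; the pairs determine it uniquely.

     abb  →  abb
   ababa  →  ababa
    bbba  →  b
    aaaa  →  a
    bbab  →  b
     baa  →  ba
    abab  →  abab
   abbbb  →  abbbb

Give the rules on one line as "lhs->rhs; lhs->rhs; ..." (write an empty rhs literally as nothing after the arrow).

  | abb
  | ababa
  | bbba => b
  | aaaa => aaa => aa => a

aa->a; bba->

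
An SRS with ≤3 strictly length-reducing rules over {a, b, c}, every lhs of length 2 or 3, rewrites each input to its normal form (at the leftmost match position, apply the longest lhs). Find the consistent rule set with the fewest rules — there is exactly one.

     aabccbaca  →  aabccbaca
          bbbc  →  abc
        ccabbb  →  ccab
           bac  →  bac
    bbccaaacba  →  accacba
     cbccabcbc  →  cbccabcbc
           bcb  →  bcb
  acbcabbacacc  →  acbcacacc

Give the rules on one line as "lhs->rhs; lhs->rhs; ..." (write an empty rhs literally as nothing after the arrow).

bb->a; caa->ca

  | aabccbaca
  | bbbc => abc
  | ccabbb => ccaab => ccab
  | bac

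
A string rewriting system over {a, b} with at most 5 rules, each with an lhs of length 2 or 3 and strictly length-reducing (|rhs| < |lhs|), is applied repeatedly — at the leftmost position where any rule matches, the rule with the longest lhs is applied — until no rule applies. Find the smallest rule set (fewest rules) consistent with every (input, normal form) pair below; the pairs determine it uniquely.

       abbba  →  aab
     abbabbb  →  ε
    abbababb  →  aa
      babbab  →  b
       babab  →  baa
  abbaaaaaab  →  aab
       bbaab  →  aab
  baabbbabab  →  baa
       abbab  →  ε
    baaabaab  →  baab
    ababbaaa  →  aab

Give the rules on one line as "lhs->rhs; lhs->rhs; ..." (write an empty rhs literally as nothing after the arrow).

aaa->b; aba->ab; abb->aa; bb->

  | abbba => aaba => aab
  | abbabbb => aaabbb => bbbb => bb => ε
  | abbababb => aaababb => bbabb => abb => aa
  | babbab => baaab => bbb => b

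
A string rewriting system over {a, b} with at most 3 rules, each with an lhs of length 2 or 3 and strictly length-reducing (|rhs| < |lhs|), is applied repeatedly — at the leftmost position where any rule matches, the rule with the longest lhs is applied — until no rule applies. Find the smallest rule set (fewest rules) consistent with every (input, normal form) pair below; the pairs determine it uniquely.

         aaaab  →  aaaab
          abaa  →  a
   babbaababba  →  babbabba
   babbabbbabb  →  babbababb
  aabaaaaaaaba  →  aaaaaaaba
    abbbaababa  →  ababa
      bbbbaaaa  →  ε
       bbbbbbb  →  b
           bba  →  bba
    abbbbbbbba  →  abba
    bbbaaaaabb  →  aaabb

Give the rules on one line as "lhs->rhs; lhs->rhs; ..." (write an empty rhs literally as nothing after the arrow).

baa->; bbb->b

  | aaaab
  | abaa => a
  | babbaababba => babbabba
  | babbabbbabb => babbababb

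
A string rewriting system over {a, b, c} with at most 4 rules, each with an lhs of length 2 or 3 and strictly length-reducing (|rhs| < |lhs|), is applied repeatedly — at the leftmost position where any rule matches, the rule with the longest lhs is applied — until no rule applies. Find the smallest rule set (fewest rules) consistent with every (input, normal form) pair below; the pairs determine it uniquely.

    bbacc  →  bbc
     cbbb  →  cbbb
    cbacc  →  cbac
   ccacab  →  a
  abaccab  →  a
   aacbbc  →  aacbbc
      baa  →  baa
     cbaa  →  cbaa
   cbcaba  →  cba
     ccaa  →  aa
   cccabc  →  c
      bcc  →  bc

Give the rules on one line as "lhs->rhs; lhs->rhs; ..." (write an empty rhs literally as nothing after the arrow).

ab->; bba->bb; ca->a; cc->c

  | bbacc => bbcc => bbc
  | cbbb
  | cbacc => cbac
  | ccacab => cacab => acab => aab => a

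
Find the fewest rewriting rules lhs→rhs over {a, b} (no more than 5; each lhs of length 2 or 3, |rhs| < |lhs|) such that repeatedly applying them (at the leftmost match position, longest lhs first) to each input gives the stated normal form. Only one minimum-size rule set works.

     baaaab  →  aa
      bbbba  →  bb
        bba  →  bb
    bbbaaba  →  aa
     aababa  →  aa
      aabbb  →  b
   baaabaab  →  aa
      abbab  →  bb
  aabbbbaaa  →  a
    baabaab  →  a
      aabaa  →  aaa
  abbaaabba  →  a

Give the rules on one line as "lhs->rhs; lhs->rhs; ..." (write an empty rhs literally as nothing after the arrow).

ab->; ba->b; baa->a; bbb->ba

  | baaaab => aaab => aa
  | bbbba => baba => bba => bb
  | bba => bb
  | bbbaaba => baaaba => aaba => aa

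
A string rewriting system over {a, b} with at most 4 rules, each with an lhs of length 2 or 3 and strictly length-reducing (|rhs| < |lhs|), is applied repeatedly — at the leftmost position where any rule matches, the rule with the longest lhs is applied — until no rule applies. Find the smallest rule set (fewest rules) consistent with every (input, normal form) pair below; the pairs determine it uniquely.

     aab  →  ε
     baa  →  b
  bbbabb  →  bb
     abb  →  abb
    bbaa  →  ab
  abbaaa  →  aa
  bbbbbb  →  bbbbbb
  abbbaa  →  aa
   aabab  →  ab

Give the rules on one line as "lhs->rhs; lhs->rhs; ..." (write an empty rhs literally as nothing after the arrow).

  | aab => ε
  | baa => ba => b
  | bbbabb => babbb => bb
  | abb

aab->; ba->b; bab->; bba->ab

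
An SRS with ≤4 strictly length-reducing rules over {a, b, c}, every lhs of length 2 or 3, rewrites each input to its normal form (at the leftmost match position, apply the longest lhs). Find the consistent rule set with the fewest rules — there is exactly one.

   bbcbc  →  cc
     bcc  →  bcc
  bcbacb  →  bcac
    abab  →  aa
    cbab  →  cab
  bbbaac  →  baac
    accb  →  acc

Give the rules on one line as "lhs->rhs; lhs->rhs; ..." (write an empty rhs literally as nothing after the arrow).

  | bbcbc => cbc => cc
  | bcc
  | bcbacb => bcacb => bcac
  | abab => aa

bab->a; bb->; cb->c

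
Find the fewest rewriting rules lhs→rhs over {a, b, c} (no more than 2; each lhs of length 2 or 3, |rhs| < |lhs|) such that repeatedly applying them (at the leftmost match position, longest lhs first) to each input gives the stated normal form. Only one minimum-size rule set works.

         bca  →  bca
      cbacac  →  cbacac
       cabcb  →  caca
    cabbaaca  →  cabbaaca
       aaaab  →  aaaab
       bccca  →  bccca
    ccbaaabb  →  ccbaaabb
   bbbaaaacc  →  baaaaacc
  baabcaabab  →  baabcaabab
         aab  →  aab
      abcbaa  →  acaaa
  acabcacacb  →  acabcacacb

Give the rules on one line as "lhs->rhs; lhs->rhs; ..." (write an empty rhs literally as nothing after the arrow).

  | bca
  | cbacac
  | cabcb => caca
  | cabbaaca

bbb->ba; bcb->ca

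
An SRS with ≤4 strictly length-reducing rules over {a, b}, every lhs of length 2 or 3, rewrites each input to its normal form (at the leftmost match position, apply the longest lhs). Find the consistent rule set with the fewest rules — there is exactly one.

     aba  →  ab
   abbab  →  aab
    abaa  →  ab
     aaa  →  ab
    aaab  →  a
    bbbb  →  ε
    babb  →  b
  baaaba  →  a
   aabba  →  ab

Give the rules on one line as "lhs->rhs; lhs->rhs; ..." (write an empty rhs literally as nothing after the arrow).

  | aba => ab
  | abbab => aab
  | abaa => aba => ab
  | aaa => ab

aaa->ab; ba->b; bb->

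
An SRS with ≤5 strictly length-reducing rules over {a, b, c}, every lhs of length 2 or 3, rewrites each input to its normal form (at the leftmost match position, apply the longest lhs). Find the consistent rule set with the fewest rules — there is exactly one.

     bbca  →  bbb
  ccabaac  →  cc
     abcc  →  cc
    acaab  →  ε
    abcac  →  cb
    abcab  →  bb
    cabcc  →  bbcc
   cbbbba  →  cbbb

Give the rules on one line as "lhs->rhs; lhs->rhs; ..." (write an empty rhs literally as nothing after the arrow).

  | bbca => bbb
  | ccabaac => cbbaac => cbac => cc
  | abcc => cc
  | acaab => abab => ab => ε

ab->; ba->; ca->b; cac->cb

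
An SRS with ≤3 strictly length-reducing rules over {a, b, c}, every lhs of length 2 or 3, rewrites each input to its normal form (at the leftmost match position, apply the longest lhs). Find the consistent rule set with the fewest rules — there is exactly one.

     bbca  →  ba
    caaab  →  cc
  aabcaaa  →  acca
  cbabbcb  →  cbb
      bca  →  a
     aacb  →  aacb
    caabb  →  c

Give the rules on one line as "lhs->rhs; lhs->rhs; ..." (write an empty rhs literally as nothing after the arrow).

aaa->ca; ab->; bc->

  | bbca => ba
  | caaab => ccab => cc
  | aabcaaa => acaaa => acca
  | cbabbcb => cbbcb => cbb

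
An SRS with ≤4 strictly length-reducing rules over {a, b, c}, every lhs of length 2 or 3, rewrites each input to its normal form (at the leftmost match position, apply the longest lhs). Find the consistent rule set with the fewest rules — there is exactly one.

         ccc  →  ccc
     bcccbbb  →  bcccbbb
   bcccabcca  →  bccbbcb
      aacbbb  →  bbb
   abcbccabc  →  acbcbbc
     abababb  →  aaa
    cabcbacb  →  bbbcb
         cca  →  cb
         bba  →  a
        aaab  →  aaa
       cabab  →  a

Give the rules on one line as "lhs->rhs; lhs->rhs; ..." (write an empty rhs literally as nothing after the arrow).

  | ccc
  | bcccbbb
  | bcccabcca => bccbbcca => bccbbcb
  | aacbbb => bbb

aac->; ab->a; ba->a; ca->b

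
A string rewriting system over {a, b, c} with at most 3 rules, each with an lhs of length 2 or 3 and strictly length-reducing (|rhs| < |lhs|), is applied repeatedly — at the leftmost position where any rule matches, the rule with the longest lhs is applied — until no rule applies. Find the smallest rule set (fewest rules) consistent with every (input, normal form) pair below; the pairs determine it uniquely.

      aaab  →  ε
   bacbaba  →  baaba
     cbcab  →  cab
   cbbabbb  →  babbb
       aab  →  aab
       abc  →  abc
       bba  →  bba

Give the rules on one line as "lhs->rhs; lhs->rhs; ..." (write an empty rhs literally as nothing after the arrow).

aaa->c; cb->

  | aaab => cb => ε
  | bacbaba => baaba
  | cbcab => cab
  | cbbabbb => babbb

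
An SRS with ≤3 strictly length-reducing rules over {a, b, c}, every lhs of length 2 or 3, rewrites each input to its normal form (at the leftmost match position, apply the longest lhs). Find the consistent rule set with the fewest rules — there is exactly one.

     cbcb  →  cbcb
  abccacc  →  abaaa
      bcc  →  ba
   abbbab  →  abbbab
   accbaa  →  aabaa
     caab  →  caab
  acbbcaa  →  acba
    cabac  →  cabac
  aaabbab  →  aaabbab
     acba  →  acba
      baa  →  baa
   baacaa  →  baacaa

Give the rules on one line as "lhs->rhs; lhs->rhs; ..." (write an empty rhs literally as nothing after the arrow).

  | cbcb
  | abccacc => abaacc => abaaa
  | bcc => ba
  | abbbab

bca->; cc->a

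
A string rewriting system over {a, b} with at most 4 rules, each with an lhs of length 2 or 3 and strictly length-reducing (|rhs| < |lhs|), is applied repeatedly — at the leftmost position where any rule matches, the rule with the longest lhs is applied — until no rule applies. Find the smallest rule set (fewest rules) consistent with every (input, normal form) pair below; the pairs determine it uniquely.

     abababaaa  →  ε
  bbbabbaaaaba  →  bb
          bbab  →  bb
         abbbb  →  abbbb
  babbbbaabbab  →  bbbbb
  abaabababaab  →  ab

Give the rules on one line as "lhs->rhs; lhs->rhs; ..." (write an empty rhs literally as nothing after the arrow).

  | abababaaa => ababaaa => abaaa => aa => ε
  | bbbabbaaaaba => bbbbaaaaba => bbbaaba => bbba => bb
  | bbab => bb
  | abbbb

aa->; ba->; baa->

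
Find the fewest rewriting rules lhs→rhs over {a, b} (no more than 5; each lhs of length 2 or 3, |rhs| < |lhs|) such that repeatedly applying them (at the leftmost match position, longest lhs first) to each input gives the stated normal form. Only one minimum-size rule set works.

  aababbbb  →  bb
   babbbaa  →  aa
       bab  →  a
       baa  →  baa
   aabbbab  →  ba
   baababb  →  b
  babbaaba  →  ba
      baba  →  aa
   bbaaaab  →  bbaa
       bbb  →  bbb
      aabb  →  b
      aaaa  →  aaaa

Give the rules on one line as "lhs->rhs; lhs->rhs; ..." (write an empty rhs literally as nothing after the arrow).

  | aababbbb => abbbb => bb
  | babbbaa => abbaa => aa
  | bab => a
  | baa

aab->; ab->b; abb->; bab->a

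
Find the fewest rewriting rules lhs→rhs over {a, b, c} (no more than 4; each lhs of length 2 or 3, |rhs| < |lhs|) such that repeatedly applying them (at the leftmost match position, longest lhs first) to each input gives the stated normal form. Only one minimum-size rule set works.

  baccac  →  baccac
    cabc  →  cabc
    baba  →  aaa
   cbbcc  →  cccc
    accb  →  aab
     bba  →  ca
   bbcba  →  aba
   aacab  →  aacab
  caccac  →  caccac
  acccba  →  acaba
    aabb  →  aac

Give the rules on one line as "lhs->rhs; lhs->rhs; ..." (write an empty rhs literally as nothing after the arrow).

bab->aa; bb->c; ccb->ab

  | baccac
  | cabc
  | baba => aaa
  | cbbcc => cccc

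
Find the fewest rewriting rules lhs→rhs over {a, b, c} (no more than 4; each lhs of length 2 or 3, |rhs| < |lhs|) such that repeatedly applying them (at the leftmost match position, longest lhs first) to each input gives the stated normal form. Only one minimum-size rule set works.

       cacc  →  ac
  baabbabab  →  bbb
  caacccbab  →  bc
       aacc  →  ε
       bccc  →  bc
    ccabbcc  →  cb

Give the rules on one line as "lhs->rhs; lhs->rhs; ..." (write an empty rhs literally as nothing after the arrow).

aa->; ab->c; cac->a; cc->

  | cacc => ac
  | baabbabab => bbbabab => bbbcab => bbbcc => bbb
  | caacccbab => ccccbab => ccbab => bab => bc
  | aacc => cc => ε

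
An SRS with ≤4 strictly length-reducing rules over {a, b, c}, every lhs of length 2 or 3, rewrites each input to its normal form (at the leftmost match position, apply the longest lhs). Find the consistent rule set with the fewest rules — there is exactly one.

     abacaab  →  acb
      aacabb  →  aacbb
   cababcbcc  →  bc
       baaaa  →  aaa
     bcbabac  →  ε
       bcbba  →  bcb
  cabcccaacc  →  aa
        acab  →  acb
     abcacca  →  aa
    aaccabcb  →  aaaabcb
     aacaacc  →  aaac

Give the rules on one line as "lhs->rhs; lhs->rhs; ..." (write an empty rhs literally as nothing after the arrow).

aca->ac; ba->; ca->; cc->a

  | abacaab => acaab => acab => acb
  | aacabb => aacbb
  | cababcbcc => babcbcc => bcbcc => bcba => bc
  | baaaa => aaa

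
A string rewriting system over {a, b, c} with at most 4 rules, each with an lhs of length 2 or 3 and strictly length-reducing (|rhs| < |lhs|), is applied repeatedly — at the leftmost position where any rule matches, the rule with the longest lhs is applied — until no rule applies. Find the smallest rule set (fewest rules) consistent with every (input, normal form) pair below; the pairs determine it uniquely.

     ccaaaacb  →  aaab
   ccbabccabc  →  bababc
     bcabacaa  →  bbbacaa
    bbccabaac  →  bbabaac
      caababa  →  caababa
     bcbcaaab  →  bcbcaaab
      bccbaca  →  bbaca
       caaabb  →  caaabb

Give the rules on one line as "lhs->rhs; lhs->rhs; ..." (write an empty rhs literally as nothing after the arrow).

acb->b; cab->bb; cc->

  | ccaaaacb => aaaacb => aaab
  | ccbabccabc => babccabc => bababc
  | bcabacaa => bbbacaa
  | bbccabaac => bbabaac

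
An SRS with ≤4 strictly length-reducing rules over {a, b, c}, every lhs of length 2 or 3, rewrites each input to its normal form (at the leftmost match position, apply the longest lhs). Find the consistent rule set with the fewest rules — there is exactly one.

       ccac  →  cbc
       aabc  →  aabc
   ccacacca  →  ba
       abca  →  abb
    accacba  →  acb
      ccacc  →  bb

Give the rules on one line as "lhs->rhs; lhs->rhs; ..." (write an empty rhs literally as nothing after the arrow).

bcc->ab; ca->b; cba->

  | ccac => cbc
  | aabc
  | ccacacca => cbcacca => cbbcca => cbaba => ba
  | abca => abb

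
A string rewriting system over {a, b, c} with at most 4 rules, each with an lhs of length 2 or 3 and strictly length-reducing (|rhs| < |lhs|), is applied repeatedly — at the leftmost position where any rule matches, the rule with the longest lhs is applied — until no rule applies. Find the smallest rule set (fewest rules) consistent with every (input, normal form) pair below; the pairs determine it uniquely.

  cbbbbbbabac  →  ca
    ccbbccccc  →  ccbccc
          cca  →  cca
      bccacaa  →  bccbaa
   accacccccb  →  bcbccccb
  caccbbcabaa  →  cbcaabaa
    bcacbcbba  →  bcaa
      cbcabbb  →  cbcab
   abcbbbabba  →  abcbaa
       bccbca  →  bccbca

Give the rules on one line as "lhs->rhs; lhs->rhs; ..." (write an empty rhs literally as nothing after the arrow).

ac->b; bb->; bbc->a

  | cbbbbbbabac => cbbbbabac => cbbabac => cabac => cabb => ca
  | ccbbccccc => ccacccc => ccbccc
  | cca
  | bccacaa => bccbaa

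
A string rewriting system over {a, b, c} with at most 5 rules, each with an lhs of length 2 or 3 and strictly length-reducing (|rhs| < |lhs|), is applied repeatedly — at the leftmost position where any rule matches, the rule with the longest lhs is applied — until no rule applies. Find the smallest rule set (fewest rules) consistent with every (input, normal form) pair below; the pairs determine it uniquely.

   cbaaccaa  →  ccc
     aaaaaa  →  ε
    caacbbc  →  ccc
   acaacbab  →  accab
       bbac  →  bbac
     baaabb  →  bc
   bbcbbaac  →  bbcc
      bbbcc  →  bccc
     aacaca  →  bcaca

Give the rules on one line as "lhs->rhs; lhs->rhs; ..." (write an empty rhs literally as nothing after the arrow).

  | cbaaccaa => caaccaa => cbccaa => cccaa => cccb => ccc
  | aaaaaa => aaa => ε
  | caacbbc => cbcbbc => ccbbc => ccbc => ccc
  | acaacbab => acbcbab => accbab => accab

aa->b; aaa->; bbb->bc; cb->c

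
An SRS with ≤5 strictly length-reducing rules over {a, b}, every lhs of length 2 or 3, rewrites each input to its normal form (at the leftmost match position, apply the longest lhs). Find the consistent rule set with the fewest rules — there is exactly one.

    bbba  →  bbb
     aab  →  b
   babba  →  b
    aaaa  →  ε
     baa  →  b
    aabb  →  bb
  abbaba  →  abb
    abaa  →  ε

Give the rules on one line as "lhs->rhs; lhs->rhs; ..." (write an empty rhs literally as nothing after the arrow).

aa->; aba->a; ba->b; bab->ba

  | bbba => bbb
  | aab => b
  | babba => baba => baa => ba => b
  | aaaa => aa => ε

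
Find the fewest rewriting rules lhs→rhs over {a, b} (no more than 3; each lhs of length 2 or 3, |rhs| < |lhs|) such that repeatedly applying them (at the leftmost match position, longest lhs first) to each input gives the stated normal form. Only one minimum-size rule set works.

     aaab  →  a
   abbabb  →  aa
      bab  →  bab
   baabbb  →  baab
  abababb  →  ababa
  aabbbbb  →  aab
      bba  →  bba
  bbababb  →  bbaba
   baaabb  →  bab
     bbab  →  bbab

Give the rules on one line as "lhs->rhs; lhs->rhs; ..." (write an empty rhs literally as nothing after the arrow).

  | aaab => abb => a
  | abbabb => aabb => aa
  | bab
  | baabbb => baab

aaa->ab; abb->a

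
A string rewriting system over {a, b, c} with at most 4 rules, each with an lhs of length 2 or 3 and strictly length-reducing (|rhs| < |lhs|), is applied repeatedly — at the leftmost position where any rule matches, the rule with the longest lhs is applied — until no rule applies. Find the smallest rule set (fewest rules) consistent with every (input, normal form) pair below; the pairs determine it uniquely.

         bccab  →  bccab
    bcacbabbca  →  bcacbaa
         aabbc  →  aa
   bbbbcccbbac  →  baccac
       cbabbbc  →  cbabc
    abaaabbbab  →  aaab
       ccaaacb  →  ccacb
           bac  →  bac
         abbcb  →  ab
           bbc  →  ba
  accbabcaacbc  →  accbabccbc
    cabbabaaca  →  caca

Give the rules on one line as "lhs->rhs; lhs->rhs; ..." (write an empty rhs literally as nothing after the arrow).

aac->c; aba->a; bb->; bbc->ba

  | bccab
  | bcacbabbca => bcacbabaa => bcacbaa
  | aabbc => aaba => aa
  | bbbbcccbbac => bbcccbbac => baccbbac => baccac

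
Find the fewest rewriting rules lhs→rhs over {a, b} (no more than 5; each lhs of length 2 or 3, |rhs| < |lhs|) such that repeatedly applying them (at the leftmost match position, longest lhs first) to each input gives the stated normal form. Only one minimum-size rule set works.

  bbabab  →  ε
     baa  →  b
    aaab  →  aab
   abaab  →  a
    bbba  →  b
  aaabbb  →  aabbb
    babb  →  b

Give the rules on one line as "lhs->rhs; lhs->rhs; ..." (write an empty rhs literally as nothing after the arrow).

  | bbabab => bab => ε
  | baa => ba => b
  | aaab => aab
  | abaab => abab => a

aaa->aa; ba->b; bab->; bba->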